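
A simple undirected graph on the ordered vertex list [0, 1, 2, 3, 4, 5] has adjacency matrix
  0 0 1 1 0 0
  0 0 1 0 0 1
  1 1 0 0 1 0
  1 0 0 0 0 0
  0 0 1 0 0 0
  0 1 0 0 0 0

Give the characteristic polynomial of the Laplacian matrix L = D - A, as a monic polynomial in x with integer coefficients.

With the vertex order [0, 1, 2, 3, 4, 5], the degrees are [2, 2, 3, 1, 1, 1], giving D = diag(2, 2, 3, 1, 1, 1) and L = D - A. L has integer entries, so p(x) = det(xI - L) has integer coefficients. Expanding the determinant yields x^6 - 10x^5 + 35x^4 - 52x^3 + 31x^2 - 6x. The constant term is 0 because L is singular (the all-ones vector lies in its kernel). The largest eigenvalue, 4.3028, is at most the vertex count 6. By the matrix-tree theorem the graph has (1/6) * product of the nonzero eigenvalues = 1 spanning tree.

x^6 - 10x^5 + 35x^4 - 52x^3 + 31x^2 - 6x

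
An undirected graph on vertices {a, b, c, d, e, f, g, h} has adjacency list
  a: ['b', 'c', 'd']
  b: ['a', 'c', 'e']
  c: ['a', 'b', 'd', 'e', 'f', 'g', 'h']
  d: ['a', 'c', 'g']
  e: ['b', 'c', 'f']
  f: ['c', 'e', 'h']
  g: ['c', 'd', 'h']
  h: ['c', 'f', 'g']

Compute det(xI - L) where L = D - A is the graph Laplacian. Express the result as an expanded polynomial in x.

x^8 - 28x^7 + 322x^6 - 1974x^5 + 6965x^4 - 14126x^3 + 15225x^2 - 6728x

With the vertex order [a, b, c, d, e, f, g, h], the degrees are [3, 3, 7, 3, 3, 3, 3, 3], giving D = diag(3, 3, 7, 3, 3, 3, 3, 3) and L = D - A. Computing det(xI - L) by cofactor expansion (or equivalently via sum-over-permutations) gives x^8 - 28x^7 + 322x^6 - 1974x^5 + 6965x^4 - 14126x^3 + 15225x^2 - 6728x. The coefficient of x^7 equals -trace(L) = -28, matching the sum of degrees. There is one zero in the spectrum, matching the 1 component.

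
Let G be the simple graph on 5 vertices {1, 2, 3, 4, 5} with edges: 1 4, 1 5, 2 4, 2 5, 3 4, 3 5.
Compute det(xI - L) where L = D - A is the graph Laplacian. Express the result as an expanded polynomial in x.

Each diagonal entry of L is the vertex degree and each off-diagonal entry is -1 where an edge is present, 0 otherwise; in the order [1, 2, 3, 4, 5] the diagonal is [2, 2, 2, 3, 3]. The eigenvalues of L are [0, 2, 2, 3, 5]; the characteristic polynomial is the product of (x - lambda_i), which multiplies out to x^5 - 12x^4 + 51x^3 - 92x^2 + 60x. The coefficient of x^4 equals -trace(L) = -12, matching the sum of degrees.

x^5 - 12x^4 + 51x^3 - 92x^2 + 60x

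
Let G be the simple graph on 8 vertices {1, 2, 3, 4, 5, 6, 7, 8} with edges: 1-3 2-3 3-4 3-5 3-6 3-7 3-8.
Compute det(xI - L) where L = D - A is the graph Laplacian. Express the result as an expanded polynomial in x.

Reading degrees in the order [1, 2, 3, 4, 5, 6, 7, 8] gives [1, 1, 7, 1, 1, 1, 1, 1]; set D = diag(1, 1, 7, 1, 1, 1, 1, 1) and form L = D - A. The eigenvalues of L are [0, 1, 1, 1, 1, 1, 1, 8]; the characteristic polynomial is the product of (x - lambda_i), which multiplies out to x^8 - 14x^7 + 63x^6 - 140x^5 + 175x^4 - 126x^3 + 49x^2 - 8x. The constant term is 0 because L is singular (the all-ones vector lies in its kernel). By the matrix-tree theorem the graph has (1/8) * product of the nonzero eigenvalues = 1 spanning tree. The largest eigenvalue, 8, is at most the vertex count 8.

x^8 - 14x^7 + 63x^6 - 140x^5 + 175x^4 - 126x^3 + 49x^2 - 8x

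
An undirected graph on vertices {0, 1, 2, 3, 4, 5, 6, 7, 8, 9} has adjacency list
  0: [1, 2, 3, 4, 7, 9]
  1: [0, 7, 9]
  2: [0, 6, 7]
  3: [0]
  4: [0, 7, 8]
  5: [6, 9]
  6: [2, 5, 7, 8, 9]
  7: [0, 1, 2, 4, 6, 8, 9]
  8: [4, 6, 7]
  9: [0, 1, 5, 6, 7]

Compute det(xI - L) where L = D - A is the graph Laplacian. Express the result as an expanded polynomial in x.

Each diagonal entry of L is the vertex degree and each off-diagonal entry is -1 where an edge is present, 0 otherwise; in the order [0, 1, 2, 3, 4, 5, 6, 7, 8, 9] the diagonal is [6, 3, 3, 1, 3, 2, 5, 7, 3, 5]. L has integer entries, so p(x) = det(xI - L) has integer coefficients. Expanding the determinant yields x^10 - 38x^9 + 615x^8 - 5542x^7 + 30519x^6 - 106056x^5 + 231531x^4 - 304594x^3 + 217580x^2 - 63620x. Since p(0) = det(-L) = 0, x divides p(x). The eigenvalues sum to 38, which equals trace(L) = 2|E|.

x^10 - 38x^9 + 615x^8 - 5542x^7 + 30519x^6 - 106056x^5 + 231531x^4 - 304594x^3 + 217580x^2 - 63620x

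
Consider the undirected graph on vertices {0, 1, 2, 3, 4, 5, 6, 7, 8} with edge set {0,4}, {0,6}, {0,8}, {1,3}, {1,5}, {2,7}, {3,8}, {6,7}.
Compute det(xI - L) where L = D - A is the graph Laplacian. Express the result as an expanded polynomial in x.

x^9 - 16x^8 + 104x^7 - 354x^6 + 678x^5 - 730x^4 + 416x^3 - 108x^2 + 9x

With the vertex order [0, 1, 2, 3, 4, 5, 6, 7, 8], the degrees are [3, 2, 1, 2, 1, 1, 2, 2, 2], giving D = diag(3, 2, 1, 2, 1, 1, 2, 2, 2) and L = D - A. L has integer entries, so p(x) = det(xI - L) has integer coefficients. Expanding the determinant yields x^9 - 16x^8 + 104x^7 - 354x^6 + 678x^5 - 730x^4 + 416x^3 - 108x^2 + 9x. The coefficient of x^8 equals -trace(L) = -16, matching the sum of degrees. The eigenvalues sum to 16, which equals trace(L) = 2|E|. There is one zero in the spectrum, matching the 1 component.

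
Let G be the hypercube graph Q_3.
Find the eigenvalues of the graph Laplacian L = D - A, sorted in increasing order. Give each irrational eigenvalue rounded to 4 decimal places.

[0, 2, 2, 2, 4, 4, 4, 6]

The graph has 8 vertices and degree multiset [3, 3, 3, 3, 3, 3, 3, 3]; D is the diagonal matrix of degrees and L = D - A. Since every row of L sums to 0, the all-ones vector is in the kernel and 0 is an eigenvalue. The single zero eigenvalue shows the graph is connected. The largest eigenvalue, 6, is at most the vertex count 8.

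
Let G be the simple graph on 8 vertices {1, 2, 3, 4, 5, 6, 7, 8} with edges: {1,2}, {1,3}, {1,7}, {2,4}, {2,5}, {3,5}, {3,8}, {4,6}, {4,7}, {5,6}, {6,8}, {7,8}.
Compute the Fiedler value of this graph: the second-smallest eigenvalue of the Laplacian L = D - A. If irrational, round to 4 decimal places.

2

Reading degrees in the order [1, 2, 3, 4, 5, 6, 7, 8] gives [3, 3, 3, 3, 3, 3, 3, 3]; set D = diag(3, 3, 3, 3, 3, 3, 3, 3) and form L = D - A. The smallest Laplacian eigenvalue is always 0. The next one, lambda_2 = 2, measures how hard the graph is to disconnect: larger values mean better connectivity. By the matrix-tree theorem the graph has (1/8) * product of the nonzero eigenvalues = 384 spanning trees. There is one zero in the spectrum, matching the 1 component.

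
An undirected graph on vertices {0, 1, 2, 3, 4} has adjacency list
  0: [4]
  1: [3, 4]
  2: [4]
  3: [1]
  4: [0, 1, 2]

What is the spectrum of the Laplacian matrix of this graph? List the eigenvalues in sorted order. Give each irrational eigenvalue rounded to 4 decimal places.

[0, 0.5188, 1, 2.3111, 4.1701]

Each diagonal entry of L is the vertex degree and each off-diagonal entry is -1 where an edge is present, 0 otherwise; in the order [0, 1, 2, 3, 4] the diagonal is [1, 2, 1, 1, 3]. The multiplicity of 0 as a Laplacian eigenvalue equals the number of connected components. The single zero eigenvalue shows the graph is connected. By the matrix-tree theorem the graph has (1/5) * product of the nonzero eigenvalues = 1 spanning tree. The largest eigenvalue, 4.1701, is at most the vertex count 5.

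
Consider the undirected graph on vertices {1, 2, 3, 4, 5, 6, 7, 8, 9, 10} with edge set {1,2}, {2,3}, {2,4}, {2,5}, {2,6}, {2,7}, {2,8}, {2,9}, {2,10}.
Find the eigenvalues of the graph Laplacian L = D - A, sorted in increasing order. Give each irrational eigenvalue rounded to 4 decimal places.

With the vertex order [1, 2, 3, 4, 5, 6, 7, 8, 9, 10], the degrees are [1, 9, 1, 1, 1, 1, 1, 1, 1, 1], giving D = diag(1, 9, 1, 1, 1, 1, 1, 1, 1, 1) and L = D - A. The multiplicity of 0 as a Laplacian eigenvalue equals the number of connected components. The single zero eigenvalue shows the graph is connected.

[0, 1, 1, 1, 1, 1, 1, 1, 1, 10]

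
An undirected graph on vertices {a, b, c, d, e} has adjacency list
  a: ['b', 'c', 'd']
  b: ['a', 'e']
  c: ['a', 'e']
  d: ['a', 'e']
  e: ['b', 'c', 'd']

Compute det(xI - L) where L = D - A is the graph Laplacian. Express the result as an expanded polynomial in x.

x^5 - 12x^4 + 51x^3 - 92x^2 + 60x

Reading degrees in the order [a, b, c, d, e] gives [3, 2, 2, 2, 3]; set D = diag(3, 2, 2, 2, 3) and form L = D - A. L has integer entries, so p(x) = det(xI - L) has integer coefficients. Expanding the determinant yields x^5 - 12x^4 + 51x^3 - 92x^2 + 60x. The constant term is 0 because L is singular (the all-ones vector lies in its kernel). The eigenvalues sum to 12, which equals trace(L) = 2|E|.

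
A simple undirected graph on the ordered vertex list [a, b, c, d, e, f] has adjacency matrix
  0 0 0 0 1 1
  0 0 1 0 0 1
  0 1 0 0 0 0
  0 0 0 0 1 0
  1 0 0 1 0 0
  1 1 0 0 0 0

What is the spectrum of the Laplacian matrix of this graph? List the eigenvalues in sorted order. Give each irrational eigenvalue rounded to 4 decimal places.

[0, 0.2679, 1, 2, 3, 3.7321]

With the vertex order [a, b, c, d, e, f], the degrees are [2, 2, 1, 1, 2, 2], giving D = diag(2, 2, 1, 1, 2, 2) and L = D - A. L is symmetric positive semidefinite, so every eigenvalue is real and nonnegative. The single zero eigenvalue shows the graph is connected.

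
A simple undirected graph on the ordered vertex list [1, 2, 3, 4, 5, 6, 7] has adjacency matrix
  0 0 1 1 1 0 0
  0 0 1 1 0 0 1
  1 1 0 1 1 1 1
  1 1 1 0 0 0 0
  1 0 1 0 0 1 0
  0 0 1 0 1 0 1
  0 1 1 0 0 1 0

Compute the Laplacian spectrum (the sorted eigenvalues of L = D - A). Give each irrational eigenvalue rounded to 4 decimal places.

With the vertex order [1, 2, 3, 4, 5, 6, 7], the degrees are [3, 3, 6, 3, 3, 3, 3], giving D = diag(3, 3, 6, 3, 3, 3, 3) and L = D - A. The multiplicity of 0 as a Laplacian eigenvalue equals the number of connected components. The largest eigenvalue, 7, is at most the vertex count 7. The eigenvalues sum to 24, which equals trace(L) = 2|E|.

[0, 2, 2, 4, 4, 5, 7]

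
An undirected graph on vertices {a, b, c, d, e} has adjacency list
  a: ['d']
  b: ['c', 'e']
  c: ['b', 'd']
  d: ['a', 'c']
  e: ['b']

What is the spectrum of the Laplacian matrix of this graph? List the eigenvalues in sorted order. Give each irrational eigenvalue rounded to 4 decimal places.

[0, 0.3820, 1.3820, 2.6180, 3.6180]

Reading degrees in the order [a, b, c, d, e] gives [1, 2, 2, 2, 1]; set D = diag(1, 2, 2, 2, 1) and form L = D - A. Since every row of L sums to 0, the all-ones vector is in the kernel and 0 is an eigenvalue. The single zero eigenvalue shows the graph is connected. There is one zero in the spectrum, matching the 1 component.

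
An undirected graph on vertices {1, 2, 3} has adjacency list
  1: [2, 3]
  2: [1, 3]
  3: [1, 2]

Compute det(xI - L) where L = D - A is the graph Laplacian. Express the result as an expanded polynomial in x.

x^3 - 6x^2 + 9x

Reading degrees in the order [1, 2, 3] gives [2, 2, 2]; set D = diag(2, 2, 2) and form L = D - A. L has integer entries, so p(x) = det(xI - L) has integer coefficients. Expanding the determinant yields x^3 - 6x^2 + 9x. Since p(0) = det(-L) = 0, x divides p(x).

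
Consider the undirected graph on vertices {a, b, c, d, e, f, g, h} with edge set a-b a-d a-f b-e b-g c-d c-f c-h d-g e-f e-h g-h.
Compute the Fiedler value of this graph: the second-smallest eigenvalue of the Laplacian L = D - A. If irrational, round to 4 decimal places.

2

Each diagonal entry of L is the vertex degree and each off-diagonal entry is -1 where an edge is present, 0 otherwise; in the order [a, b, c, d, e, f, g, h] the diagonal is [3, 3, 3, 3, 3, 3, 3, 3]. The sorted Laplacian eigenvalues are [0, 2, 2, 2, 4, 4, 4, 6]; the algebraic connectivity is the second entry, 2. The eigenvalues sum to 24, which equals trace(L) = 2|E|.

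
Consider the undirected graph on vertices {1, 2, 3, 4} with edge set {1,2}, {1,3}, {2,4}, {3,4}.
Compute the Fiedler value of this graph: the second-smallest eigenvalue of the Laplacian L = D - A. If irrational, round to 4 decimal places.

Reading degrees in the order [1, 2, 3, 4] gives [2, 2, 2, 2]; set D = diag(2, 2, 2, 2) and form L = D - A. Computing the eigenvalues of L and sorting gives [0, 2, 2, 4]. The Fiedler value lambda_2 = 2 is strictly positive, so the graph is connected. There is one zero in the spectrum, matching the 1 component.

2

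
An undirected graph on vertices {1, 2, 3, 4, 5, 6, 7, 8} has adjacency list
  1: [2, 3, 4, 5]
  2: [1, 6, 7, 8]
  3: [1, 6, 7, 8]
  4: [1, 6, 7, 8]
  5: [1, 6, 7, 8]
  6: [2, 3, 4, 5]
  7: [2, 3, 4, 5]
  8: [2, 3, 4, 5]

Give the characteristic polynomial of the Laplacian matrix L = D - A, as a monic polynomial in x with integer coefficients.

x^8 - 32x^7 + 432x^6 - 3200x^5 + 14080x^4 - 36864x^3 + 53248x^2 - 32768x

Reading degrees in the order [1, 2, 3, 4, 5, 6, 7, 8] gives [4, 4, 4, 4, 4, 4, 4, 4]; set D = diag(4, 4, 4, 4, 4, 4, 4, 4) and form L = D - A. Computing det(xI - L) by cofactor expansion (or equivalently via sum-over-permutations) gives x^8 - 32x^7 + 432x^6 - 3200x^5 + 14080x^4 - 36864x^3 + 53248x^2 - 32768x. Since p(0) = det(-L) = 0, x divides p(x). By the matrix-tree theorem the graph has (1/8) * product of the nonzero eigenvalues = 4096 spanning trees.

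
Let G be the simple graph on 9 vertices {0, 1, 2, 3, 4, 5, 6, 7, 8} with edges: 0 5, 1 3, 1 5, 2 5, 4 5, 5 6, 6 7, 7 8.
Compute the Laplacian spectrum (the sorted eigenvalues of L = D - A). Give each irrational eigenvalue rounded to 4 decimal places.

Reading degrees in the order [0, 1, 2, 3, 4, 5, 6, 7, 8] gives [1, 2, 1, 1, 1, 5, 2, 2, 1]; set D = diag(1, 2, 1, 1, 1, 5, 2, 2, 1) and form L = D - A. Diagonalising L (or applying a numerical eigensolver to the 9x9 matrix) gives the spectrum above. The eigenvalues sum to 16, which equals trace(L) = 2|E|.

[0, 0.2483, 0.5063, 1, 1, 1.4950, 2.4702, 3.1767, 6.1036]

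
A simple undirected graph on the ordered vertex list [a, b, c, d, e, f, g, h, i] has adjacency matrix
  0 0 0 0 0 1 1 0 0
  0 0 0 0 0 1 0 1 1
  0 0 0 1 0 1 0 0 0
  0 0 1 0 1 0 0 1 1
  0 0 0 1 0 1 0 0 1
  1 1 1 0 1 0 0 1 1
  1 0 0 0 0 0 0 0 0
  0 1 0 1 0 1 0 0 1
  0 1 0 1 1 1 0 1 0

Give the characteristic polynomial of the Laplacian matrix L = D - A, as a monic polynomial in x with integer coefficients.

Reading degrees in the order [a, b, c, d, e, f, g, h, i] gives [2, 3, 2, 4, 3, 6, 1, 4, 5]; set D = diag(2, 3, 2, 4, 3, 6, 1, 4, 5) and form L = D - A. L has integer entries, so p(x) = det(xI - L) has integer coefficients. Expanding the determinant yields x^9 - 30x^8 + 375x^7 - 2536x^6 + 10069x^5 - 23762x^4 + 31923x^3 - 21430x^2 + 4905x. The constant term is 0 because L is singular (the all-ones vector lies in its kernel). There is one zero in the spectrum, matching the 1 component.

x^9 - 30x^8 + 375x^7 - 2536x^6 + 10069x^5 - 23762x^4 + 31923x^3 - 21430x^2 + 4905x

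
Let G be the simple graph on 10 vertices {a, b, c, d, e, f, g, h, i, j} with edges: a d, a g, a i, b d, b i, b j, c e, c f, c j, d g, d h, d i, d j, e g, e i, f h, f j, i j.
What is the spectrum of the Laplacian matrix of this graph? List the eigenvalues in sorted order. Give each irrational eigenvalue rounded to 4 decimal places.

[0, 1.2635, 1.8479, 2.1210, 3.1524, 3.9189, 4.4581, 5.3291, 6.6472, 7.2620]

With the vertex order [a, b, c, d, e, f, g, h, i, j], the degrees are [3, 3, 3, 6, 3, 3, 3, 2, 5, 5], giving D = diag(3, 3, 3, 6, 3, 3, 3, 2, 5, 5) and L = D - A. The multiplicity of 0 as a Laplacian eigenvalue equals the number of connected components. There is one zero in the spectrum, matching the 1 component. The largest eigenvalue, 7.2620, is at most the vertex count 10.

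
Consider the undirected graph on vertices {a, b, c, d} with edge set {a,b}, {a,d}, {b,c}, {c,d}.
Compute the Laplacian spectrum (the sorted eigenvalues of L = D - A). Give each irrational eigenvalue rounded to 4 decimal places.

Reading degrees in the order [a, b, c, d] gives [2, 2, 2, 2]; set D = diag(2, 2, 2, 2) and form L = D - A. The multiplicity of 0 as a Laplacian eigenvalue equals the number of connected components. By the matrix-tree theorem the graph has (1/4) * product of the nonzero eigenvalues = 4 spanning trees. The largest eigenvalue, 4, is at most the vertex count 4.

[0, 2, 2, 4]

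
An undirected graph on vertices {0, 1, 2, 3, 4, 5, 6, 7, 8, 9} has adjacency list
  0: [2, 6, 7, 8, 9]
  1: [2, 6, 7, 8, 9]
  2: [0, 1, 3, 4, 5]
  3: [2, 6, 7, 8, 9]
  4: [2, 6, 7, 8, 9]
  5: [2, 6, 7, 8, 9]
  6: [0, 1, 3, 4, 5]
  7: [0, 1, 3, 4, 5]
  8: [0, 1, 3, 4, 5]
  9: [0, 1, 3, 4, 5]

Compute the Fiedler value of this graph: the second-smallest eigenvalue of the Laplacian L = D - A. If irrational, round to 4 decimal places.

5

Reading degrees in the order [0, 1, 2, 3, 4, 5, 6, 7, 8, 9] gives [5, 5, 5, 5, 5, 5, 5, 5, 5, 5]; set D = diag(5, 5, 5, 5, 5, 5, 5, 5, 5, 5) and form L = D - A. The sorted Laplacian eigenvalues are [0, 5, 5, 5, 5, 5, 5, 5, 5, 10]; the algebraic connectivity is the second entry, 5. The eigenvalues sum to 50, which equals trace(L) = 2|E|. By the matrix-tree theorem the graph has (1/10) * product of the nonzero eigenvalues = 390625 spanning trees.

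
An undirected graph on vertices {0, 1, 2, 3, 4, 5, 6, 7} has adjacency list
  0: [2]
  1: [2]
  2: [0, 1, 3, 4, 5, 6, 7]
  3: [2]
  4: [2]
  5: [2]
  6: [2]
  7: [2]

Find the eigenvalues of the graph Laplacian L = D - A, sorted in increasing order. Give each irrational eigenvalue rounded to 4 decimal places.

Each diagonal entry of L is the vertex degree and each off-diagonal entry is -1 where an edge is present, 0 otherwise; in the order [0, 1, 2, 3, 4, 5, 6, 7] the diagonal is [1, 1, 7, 1, 1, 1, 1, 1]. Diagonalising L (or applying a numerical eigensolver to the 8x8 matrix) gives the spectrum above. The single zero eigenvalue shows the graph is connected.

[0, 1, 1, 1, 1, 1, 1, 8]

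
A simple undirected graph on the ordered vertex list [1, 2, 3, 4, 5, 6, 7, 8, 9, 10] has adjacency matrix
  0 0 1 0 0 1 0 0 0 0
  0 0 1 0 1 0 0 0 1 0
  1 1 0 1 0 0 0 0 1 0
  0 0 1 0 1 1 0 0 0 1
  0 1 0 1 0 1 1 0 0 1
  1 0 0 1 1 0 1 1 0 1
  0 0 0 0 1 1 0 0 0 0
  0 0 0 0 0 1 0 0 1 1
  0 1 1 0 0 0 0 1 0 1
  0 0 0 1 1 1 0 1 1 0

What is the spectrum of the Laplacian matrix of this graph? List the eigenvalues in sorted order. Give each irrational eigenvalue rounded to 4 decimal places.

[0, 1.5318, 1.7795, 2.3175, 3.0823, 4.1988, 5, 6.2624, 6.6253, 7.2023]

Reading degrees in the order [1, 2, 3, 4, 5, 6, 7, 8, 9, 10] gives [2, 3, 4, 4, 5, 6, 2, 3, 4, 5]; set D = diag(2, 3, 4, 4, 5, 6, 2, 3, 4, 5) and form L = D - A. Diagonalising L (or applying a numerical eigensolver to the 10x10 matrix) gives the spectrum above. The single zero eigenvalue shows the graph is connected. There is one zero in the spectrum, matching the 1 component.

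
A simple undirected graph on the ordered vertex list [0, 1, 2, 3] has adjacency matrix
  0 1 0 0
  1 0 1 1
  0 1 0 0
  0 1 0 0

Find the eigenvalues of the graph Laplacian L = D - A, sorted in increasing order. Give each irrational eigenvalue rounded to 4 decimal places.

Reading degrees in the order [0, 1, 2, 3] gives [1, 3, 1, 1]; set D = diag(1, 3, 1, 1) and form L = D - A. Diagonalising L (or applying a numerical eigensolver to the 4x4 matrix) gives the spectrum above. The single zero eigenvalue shows the graph is connected. There is one zero in the spectrum, matching the 1 component. The eigenvalues sum to 6, which equals trace(L) = 2|E|.

[0, 1, 1, 4]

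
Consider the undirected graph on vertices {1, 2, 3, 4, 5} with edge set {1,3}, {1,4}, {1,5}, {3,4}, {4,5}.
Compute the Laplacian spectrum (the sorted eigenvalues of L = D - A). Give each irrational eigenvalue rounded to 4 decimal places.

Each diagonal entry of L is the vertex degree and each off-diagonal entry is -1 where an edge is present, 0 otherwise; in the order [1, 2, 3, 4, 5] the diagonal is [3, 0, 2, 3, 2]. Since every row of L sums to 0, the all-ones vector is in the kernel and 0 is an eigenvalue. The 2 zero eigenvalues correspond to the 2 connected components.

[0, 0, 2, 4, 4]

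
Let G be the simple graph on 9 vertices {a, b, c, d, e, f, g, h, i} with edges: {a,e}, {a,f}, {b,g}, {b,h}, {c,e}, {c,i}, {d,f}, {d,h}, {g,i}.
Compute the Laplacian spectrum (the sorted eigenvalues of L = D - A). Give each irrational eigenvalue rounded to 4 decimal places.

With the vertex order [a, b, c, d, e, f, g, h, i], the degrees are [2, 2, 2, 2, 2, 2, 2, 2, 2], giving D = diag(2, 2, 2, 2, 2, 2, 2, 2, 2) and L = D - A. Since every row of L sums to 0, the all-ones vector is in the kernel and 0 is an eigenvalue. The largest eigenvalue, 3.8794, is at most the vertex count 9.

[0, 0.4679, 0.4679, 1.6527, 1.6527, 3, 3, 3.8794, 3.8794]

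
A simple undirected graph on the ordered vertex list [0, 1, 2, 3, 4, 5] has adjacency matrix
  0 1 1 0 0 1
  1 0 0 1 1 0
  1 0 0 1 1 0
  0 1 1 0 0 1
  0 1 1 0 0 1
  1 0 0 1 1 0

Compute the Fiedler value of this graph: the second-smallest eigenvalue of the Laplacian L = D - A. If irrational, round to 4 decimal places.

3

With the vertex order [0, 1, 2, 3, 4, 5], the degrees are [3, 3, 3, 3, 3, 3], giving D = diag(3, 3, 3, 3, 3, 3) and L = D - A. Computing the eigenvalues of L and sorting gives [0, 3, 3, 3, 3, 6]. The Fiedler value lambda_2 = 3 is strictly positive, so the graph is connected. By the matrix-tree theorem the graph has (1/6) * product of the nonzero eigenvalues = 81 spanning trees. The largest eigenvalue, 6, is at most the vertex count 6.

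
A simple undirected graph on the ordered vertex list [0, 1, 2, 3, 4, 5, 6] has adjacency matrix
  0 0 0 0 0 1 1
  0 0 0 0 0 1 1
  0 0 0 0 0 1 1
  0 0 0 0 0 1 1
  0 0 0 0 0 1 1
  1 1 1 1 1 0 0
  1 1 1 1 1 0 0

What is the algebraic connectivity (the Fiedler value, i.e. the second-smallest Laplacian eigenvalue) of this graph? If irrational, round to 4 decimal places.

With the vertex order [0, 1, 2, 3, 4, 5, 6], the degrees are [2, 2, 2, 2, 2, 5, 5], giving D = diag(2, 2, 2, 2, 2, 5, 5) and L = D - A. The smallest Laplacian eigenvalue is always 0. The next one, lambda_2 = 2, measures how hard the graph is to disconnect: larger values mean better connectivity. The eigenvalues sum to 20, which equals trace(L) = 2|E|.

2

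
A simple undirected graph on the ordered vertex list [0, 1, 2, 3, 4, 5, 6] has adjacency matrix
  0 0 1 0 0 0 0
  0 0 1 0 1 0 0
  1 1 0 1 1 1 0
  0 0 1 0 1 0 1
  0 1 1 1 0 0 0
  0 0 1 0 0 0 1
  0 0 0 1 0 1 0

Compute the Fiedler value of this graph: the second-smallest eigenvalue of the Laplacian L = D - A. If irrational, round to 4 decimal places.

0.8890

Reading degrees in the order [0, 1, 2, 3, 4, 5, 6] gives [1, 2, 5, 3, 3, 2, 2]; set D = diag(1, 2, 5, 3, 3, 2, 2) and form L = D - A. The sorted Laplacian eigenvalues are [0, 0.8890, 1.1894, 2.3106, 3.0875, 4.3809, 6.1426]; the algebraic connectivity is the second entry, 0.8890. The eigenvalues sum to 18, which equals trace(L) = 2|E|.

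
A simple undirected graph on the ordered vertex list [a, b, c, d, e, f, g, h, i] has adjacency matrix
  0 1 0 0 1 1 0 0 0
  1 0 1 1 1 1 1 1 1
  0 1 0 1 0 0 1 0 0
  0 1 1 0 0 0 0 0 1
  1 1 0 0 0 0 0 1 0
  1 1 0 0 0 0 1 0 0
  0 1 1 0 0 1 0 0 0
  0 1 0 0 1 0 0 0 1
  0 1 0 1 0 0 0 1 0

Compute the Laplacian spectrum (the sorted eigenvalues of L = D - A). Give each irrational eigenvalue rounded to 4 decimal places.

[0, 1.5858, 1.5858, 3, 3, 4.4142, 4.4142, 5, 9]

Reading degrees in the order [a, b, c, d, e, f, g, h, i] gives [3, 8, 3, 3, 3, 3, 3, 3, 3]; set D = diag(3, 8, 3, 3, 3, 3, 3, 3, 3) and form L = D - A. L is symmetric positive semidefinite, so every eigenvalue is real and nonnegative.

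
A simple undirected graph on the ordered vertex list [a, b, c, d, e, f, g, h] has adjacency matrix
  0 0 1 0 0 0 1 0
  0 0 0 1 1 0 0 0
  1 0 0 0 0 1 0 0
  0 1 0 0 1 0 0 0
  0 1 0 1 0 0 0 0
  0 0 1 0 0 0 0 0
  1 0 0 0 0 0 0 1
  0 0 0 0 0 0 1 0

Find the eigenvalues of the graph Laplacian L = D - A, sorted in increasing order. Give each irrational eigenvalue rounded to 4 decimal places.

Each diagonal entry of L is the vertex degree and each off-diagonal entry is -1 where an edge is present, 0 otherwise; in the order [a, b, c, d, e, f, g, h] the diagonal is [2, 2, 2, 2, 2, 1, 2, 1]. The multiplicity of 0 as a Laplacian eigenvalue equals the number of connected components. The 2 zero eigenvalues correspond to the 2 connected components. The largest eigenvalue, 3.6180, is at most the vertex count 8.

[0, 0, 0.3820, 1.3820, 2.6180, 3, 3, 3.6180]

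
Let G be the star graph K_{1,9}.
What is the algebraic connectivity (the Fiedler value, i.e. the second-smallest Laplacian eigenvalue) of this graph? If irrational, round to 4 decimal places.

The graph has 10 vertices and degree multiset [9, 1, 1, 1, 1, 1, 1, 1, 1, 1]; D is the diagonal matrix of degrees and L = D - A. The sorted Laplacian eigenvalues are [0, 1, 1, 1, 1, 1, 1, 1, 1, 10]; the algebraic connectivity is the second entry, 1. The largest eigenvalue, 10, is at most the vertex count 10.

1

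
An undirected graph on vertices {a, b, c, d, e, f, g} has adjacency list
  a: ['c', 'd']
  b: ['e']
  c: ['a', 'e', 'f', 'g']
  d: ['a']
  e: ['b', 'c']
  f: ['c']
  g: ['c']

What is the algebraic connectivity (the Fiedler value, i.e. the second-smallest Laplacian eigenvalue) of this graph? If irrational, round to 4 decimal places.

With the vertex order [a, b, c, d, e, f, g], the degrees are [2, 1, 4, 1, 2, 1, 1], giving D = diag(2, 1, 4, 1, 2, 1, 1) and L = D - A. The smallest Laplacian eigenvalue is always 0. The next one, lambda_2 = 0.3820, measures how hard the graph is to disconnect: larger values mean better connectivity. The largest eigenvalue, 5.1642, is at most the vertex count 7.

0.3820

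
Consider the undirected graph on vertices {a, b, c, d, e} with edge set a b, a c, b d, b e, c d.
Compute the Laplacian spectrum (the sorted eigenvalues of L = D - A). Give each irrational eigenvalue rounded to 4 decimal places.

[0, 0.8299, 2, 2.6889, 4.4812]

Each diagonal entry of L is the vertex degree and each off-diagonal entry is -1 where an edge is present, 0 otherwise; in the order [a, b, c, d, e] the diagonal is [2, 3, 2, 2, 1]. L is symmetric positive semidefinite, so every eigenvalue is real and nonnegative.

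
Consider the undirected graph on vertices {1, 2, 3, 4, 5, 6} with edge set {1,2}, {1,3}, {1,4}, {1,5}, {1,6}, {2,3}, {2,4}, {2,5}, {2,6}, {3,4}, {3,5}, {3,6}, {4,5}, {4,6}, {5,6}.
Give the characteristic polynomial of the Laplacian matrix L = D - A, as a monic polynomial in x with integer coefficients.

x^6 - 30x^5 + 360x^4 - 2160x^3 + 6480x^2 - 7776x

Reading degrees in the order [1, 2, 3, 4, 5, 6] gives [5, 5, 5, 5, 5, 5]; set D = diag(5, 5, 5, 5, 5, 5) and form L = D - A. L has integer entries, so p(x) = det(xI - L) has integer coefficients. Expanding the determinant yields x^6 - 30x^5 + 360x^4 - 2160x^3 + 6480x^2 - 7776x. The constant term is 0 because L is singular (the all-ones vector lies in its kernel). By the matrix-tree theorem the graph has (1/6) * product of the nonzero eigenvalues = 1296 spanning trees. The eigenvalues sum to 30, which equals trace(L) = 2|E|.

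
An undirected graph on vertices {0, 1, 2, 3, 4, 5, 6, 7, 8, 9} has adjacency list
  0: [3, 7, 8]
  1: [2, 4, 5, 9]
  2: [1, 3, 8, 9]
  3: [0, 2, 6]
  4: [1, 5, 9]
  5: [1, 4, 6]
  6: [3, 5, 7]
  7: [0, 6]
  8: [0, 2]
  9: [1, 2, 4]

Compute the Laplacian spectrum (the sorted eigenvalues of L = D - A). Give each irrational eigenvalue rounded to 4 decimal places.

Reading degrees in the order [0, 1, 2, 3, 4, 5, 6, 7, 8, 9] gives [3, 4, 4, 3, 3, 3, 3, 2, 2, 3]; set D = diag(3, 4, 4, 3, 3, 3, 3, 2, 2, 3) and form L = D - A. Since every row of L sums to 0, the all-ones vector is in the kernel and 0 is an eigenvalue. The single zero eigenvalue shows the graph is connected. The eigenvalues sum to 30, which equals trace(L) = 2|E|. The largest eigenvalue, 5.8061, is at most the vertex count 10.

[0, 0.7115, 1.3223, 2.4000, 2.6036, 3.3132, 4.1443, 4.4573, 5.2417, 5.8061]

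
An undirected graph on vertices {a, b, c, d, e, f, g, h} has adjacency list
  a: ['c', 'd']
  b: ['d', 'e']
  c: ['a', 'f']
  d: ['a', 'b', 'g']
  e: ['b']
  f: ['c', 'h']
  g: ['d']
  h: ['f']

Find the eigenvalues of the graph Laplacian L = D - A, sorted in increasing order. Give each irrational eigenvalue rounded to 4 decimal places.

Each diagonal entry of L is the vertex degree and each off-diagonal entry is -1 where an edge is present, 0 otherwise; in the order [a, b, c, d, e, f, g, h] the diagonal is [2, 2, 2, 3, 1, 2, 1, 1]. Diagonalising L (or applying a numerical eigensolver to the 8x8 matrix) gives the spectrum above. By the matrix-tree theorem the graph has (1/8) * product of the nonzero eigenvalues = 1 spanning tree.

[0, 0.1864, 0.5858, 1, 2, 2.4707, 3.4142, 4.3429]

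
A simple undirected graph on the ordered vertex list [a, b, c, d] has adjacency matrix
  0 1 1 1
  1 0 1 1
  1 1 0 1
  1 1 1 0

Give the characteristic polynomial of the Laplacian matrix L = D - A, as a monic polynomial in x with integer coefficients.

Each diagonal entry of L is the vertex degree and each off-diagonal entry is -1 where an edge is present, 0 otherwise; in the order [a, b, c, d] the diagonal is [3, 3, 3, 3]. The eigenvalues of L are [0, 4, 4, 4]; the characteristic polynomial is the product of (x - lambda_i), which multiplies out to x^4 - 12x^3 + 48x^2 - 64x. Since p(0) = det(-L) = 0, x divides p(x). By the matrix-tree theorem the graph has (1/4) * product of the nonzero eigenvalues = 16 spanning trees.

x^4 - 12x^3 + 48x^2 - 64x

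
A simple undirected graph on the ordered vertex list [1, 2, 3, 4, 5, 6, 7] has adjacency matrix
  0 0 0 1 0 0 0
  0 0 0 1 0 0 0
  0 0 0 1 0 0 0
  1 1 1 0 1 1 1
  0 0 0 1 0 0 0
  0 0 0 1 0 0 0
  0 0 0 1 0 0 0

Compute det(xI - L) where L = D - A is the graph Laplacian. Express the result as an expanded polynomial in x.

Each diagonal entry of L is the vertex degree and each off-diagonal entry is -1 where an edge is present, 0 otherwise; in the order [1, 2, 3, 4, 5, 6, 7] the diagonal is [1, 1, 1, 6, 1, 1, 1]. The eigenvalues of L are [0, 1, 1, 1, 1, 1, 7]; the characteristic polynomial is the product of (x - lambda_i), which multiplies out to x^7 - 12x^6 + 45x^5 - 80x^4 + 75x^3 - 36x^2 + 7x. Since p(0) = det(-L) = 0, x divides p(x). By the matrix-tree theorem the graph has (1/7) * product of the nonzero eigenvalues = 1 spanning tree.

x^7 - 12x^6 + 45x^5 - 80x^4 + 75x^3 - 36x^2 + 7x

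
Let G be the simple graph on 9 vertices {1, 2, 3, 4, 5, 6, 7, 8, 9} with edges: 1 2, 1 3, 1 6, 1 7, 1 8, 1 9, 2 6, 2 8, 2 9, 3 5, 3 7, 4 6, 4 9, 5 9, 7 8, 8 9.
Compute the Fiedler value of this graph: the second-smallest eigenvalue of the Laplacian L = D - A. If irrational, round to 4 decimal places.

1.2188

With the vertex order [1, 2, 3, 4, 5, 6, 7, 8, 9], the degrees are [6, 4, 3, 2, 2, 3, 3, 4, 5], giving D = diag(6, 4, 3, 2, 2, 3, 3, 4, 5) and L = D - A. Computing the eigenvalues of L and sorting gives [0, 1.2188, 1.8023, 2.6906, 3.2196, 4.2960, 5.4630, 6.0277, 7.2821]. The Fiedler value lambda_2 = 1.2188 is strictly positive, so the graph is connected. There is one zero in the spectrum, matching the 1 component. The eigenvalues sum to 32, which equals trace(L) = 2|E|.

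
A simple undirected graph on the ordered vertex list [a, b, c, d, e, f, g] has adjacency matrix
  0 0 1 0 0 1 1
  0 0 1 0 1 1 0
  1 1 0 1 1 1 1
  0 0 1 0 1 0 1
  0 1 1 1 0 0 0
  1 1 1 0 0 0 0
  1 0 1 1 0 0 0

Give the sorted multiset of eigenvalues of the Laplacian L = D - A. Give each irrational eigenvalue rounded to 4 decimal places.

[0, 2, 2, 4, 4, 5, 7]

With the vertex order [a, b, c, d, e, f, g], the degrees are [3, 3, 6, 3, 3, 3, 3], giving D = diag(3, 3, 6, 3, 3, 3, 3) and L = D - A. The multiplicity of 0 as a Laplacian eigenvalue equals the number of connected components. The single zero eigenvalue shows the graph is connected. The eigenvalues sum to 24, which equals trace(L) = 2|E|. The largest eigenvalue, 7, is at most the vertex count 7.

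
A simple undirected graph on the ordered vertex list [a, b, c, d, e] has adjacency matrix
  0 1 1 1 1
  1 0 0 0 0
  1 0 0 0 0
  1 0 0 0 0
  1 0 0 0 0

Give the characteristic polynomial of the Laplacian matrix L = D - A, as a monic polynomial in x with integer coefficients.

Each diagonal entry of L is the vertex degree and each off-diagonal entry is -1 where an edge is present, 0 otherwise; in the order [a, b, c, d, e] the diagonal is [4, 1, 1, 1, 1]. Computing det(xI - L) by cofactor expansion (or equivalently via sum-over-permutations) gives x^5 - 8x^4 + 18x^3 - 16x^2 + 5x. The coefficient of x^4 equals -trace(L) = -8, matching the sum of degrees. By the matrix-tree theorem the graph has (1/5) * product of the nonzero eigenvalues = 1 spanning tree.

x^5 - 8x^4 + 18x^3 - 16x^2 + 5x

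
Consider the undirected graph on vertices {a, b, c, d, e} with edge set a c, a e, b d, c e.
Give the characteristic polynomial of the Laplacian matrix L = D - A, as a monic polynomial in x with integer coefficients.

x^5 - 8x^4 + 21x^3 - 18x^2

With the vertex order [a, b, c, d, e], the degrees are [2, 1, 2, 1, 2], giving D = diag(2, 1, 2, 1, 2) and L = D - A. The eigenvalues of L are [0, 0, 2, 3, 3]; the characteristic polynomial is the product of (x - lambda_i), which multiplies out to x^5 - 8x^4 + 21x^3 - 18x^2. Since p(0) = det(-L) = 0, x divides p(x). The eigenvalues sum to 8, which equals trace(L) = 2|E|.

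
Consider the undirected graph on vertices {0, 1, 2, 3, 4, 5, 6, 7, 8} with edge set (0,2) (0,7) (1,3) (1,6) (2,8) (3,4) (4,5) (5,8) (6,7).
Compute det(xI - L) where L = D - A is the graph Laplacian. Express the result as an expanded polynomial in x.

x^9 - 18x^8 + 135x^7 - 546x^6 + 1287x^5 - 1782x^4 + 1386x^3 - 540x^2 + 81x

Each diagonal entry of L is the vertex degree and each off-diagonal entry is -1 where an edge is present, 0 otherwise; in the order [0, 1, 2, 3, 4, 5, 6, 7, 8] the diagonal is [2, 2, 2, 2, 2, 2, 2, 2, 2]. L has integer entries, so p(x) = det(xI - L) has integer coefficients. Expanding the determinant yields x^9 - 18x^8 + 135x^7 - 546x^6 + 1287x^5 - 1782x^4 + 1386x^3 - 540x^2 + 81x. The coefficient of x^8 equals -trace(L) = -18, matching the sum of degrees. The largest eigenvalue, 3.8794, is at most the vertex count 9. By the matrix-tree theorem the graph has (1/9) * product of the nonzero eigenvalues = 9 spanning trees.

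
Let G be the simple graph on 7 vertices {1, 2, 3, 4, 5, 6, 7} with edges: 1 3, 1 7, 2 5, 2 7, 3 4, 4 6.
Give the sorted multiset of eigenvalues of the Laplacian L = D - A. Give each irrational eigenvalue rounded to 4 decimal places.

With the vertex order [1, 2, 3, 4, 5, 6, 7], the degrees are [2, 2, 2, 2, 1, 1, 2], giving D = diag(2, 2, 2, 2, 1, 1, 2) and L = D - A. L is symmetric positive semidefinite, so every eigenvalue is real and nonnegative. There is one zero in the spectrum, matching the 1 component. The largest eigenvalue, 3.8019, is at most the vertex count 7.

[0, 0.1981, 0.7530, 1.5550, 2.4450, 3.2470, 3.8019]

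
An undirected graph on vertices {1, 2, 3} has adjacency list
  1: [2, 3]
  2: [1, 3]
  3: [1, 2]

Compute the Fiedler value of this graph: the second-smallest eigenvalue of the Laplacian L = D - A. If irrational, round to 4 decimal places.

3

With the vertex order [1, 2, 3], the degrees are [2, 2, 2], giving D = diag(2, 2, 2) and L = D - A. Computing the eigenvalues of L and sorting gives [0, 3, 3]. The Fiedler value lambda_2 = 3 is strictly positive, so the graph is connected. By the matrix-tree theorem the graph has (1/3) * product of the nonzero eigenvalues = 3 spanning trees.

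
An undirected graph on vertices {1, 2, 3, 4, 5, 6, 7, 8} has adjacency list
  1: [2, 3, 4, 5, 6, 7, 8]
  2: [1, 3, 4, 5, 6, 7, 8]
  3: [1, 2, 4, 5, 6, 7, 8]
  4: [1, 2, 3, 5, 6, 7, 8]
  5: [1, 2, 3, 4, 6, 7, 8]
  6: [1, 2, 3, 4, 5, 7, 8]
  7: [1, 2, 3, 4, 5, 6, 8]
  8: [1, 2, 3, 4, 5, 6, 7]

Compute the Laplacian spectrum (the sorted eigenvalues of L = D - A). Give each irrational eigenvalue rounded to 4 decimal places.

[0, 8, 8, 8, 8, 8, 8, 8]

Reading degrees in the order [1, 2, 3, 4, 5, 6, 7, 8] gives [7, 7, 7, 7, 7, 7, 7, 7]; set D = diag(7, 7, 7, 7, 7, 7, 7, 7) and form L = D - A. L is symmetric positive semidefinite, so every eigenvalue is real and nonnegative. The single zero eigenvalue shows the graph is connected.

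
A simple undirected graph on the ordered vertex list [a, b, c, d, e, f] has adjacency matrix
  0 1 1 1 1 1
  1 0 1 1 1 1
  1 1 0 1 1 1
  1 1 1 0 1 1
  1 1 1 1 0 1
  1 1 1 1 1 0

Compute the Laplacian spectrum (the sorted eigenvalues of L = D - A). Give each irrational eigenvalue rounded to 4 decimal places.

With the vertex order [a, b, c, d, e, f], the degrees are [5, 5, 5, 5, 5, 5], giving D = diag(5, 5, 5, 5, 5, 5) and L = D - A. L is symmetric positive semidefinite, so every eigenvalue is real and nonnegative. The single zero eigenvalue shows the graph is connected. By the matrix-tree theorem the graph has (1/6) * product of the nonzero eigenvalues = 1296 spanning trees.

[0, 6, 6, 6, 6, 6]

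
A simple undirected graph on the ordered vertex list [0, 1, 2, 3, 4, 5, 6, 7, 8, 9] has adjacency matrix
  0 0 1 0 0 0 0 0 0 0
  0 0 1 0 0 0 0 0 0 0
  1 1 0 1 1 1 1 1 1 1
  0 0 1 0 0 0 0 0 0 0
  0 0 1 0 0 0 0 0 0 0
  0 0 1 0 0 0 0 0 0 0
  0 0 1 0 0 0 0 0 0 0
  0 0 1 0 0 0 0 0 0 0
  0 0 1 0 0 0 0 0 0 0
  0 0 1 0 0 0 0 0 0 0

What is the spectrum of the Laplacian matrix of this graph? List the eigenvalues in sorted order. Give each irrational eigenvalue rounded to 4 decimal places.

Each diagonal entry of L is the vertex degree and each off-diagonal entry is -1 where an edge is present, 0 otherwise; in the order [0, 1, 2, 3, 4, 5, 6, 7, 8, 9] the diagonal is [1, 1, 9, 1, 1, 1, 1, 1, 1, 1]. L is symmetric positive semidefinite, so every eigenvalue is real and nonnegative. The single zero eigenvalue shows the graph is connected. By the matrix-tree theorem the graph has (1/10) * product of the nonzero eigenvalues = 1 spanning tree.

[0, 1, 1, 1, 1, 1, 1, 1, 1, 10]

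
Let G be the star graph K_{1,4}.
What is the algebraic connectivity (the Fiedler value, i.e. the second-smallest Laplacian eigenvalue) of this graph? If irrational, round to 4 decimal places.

The graph has 5 vertices and degree multiset [4, 1, 1, 1, 1]; D is the diagonal matrix of degrees and L = D - A. The smallest Laplacian eigenvalue is always 0. The next one, lambda_2 = 1, measures how hard the graph is to disconnect: larger values mean better connectivity. The eigenvalues sum to 8, which equals trace(L) = 2|E|. There is one zero in the spectrum, matching the 1 component.

1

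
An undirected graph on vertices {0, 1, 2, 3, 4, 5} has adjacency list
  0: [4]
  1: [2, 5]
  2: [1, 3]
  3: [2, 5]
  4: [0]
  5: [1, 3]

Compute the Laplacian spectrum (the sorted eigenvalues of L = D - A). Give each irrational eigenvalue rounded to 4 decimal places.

[0, 0, 2, 2, 2, 4]

With the vertex order [0, 1, 2, 3, 4, 5], the degrees are [1, 2, 2, 2, 1, 2], giving D = diag(1, 2, 2, 2, 1, 2) and L = D - A. The multiplicity of 0 as a Laplacian eigenvalue equals the number of connected components. The 2 zero eigenvalues correspond to the 2 connected components. The largest eigenvalue, 4, is at most the vertex count 6.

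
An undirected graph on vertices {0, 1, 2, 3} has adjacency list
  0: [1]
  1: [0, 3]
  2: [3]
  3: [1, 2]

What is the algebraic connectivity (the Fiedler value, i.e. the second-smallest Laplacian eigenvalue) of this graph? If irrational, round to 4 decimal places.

Each diagonal entry of L is the vertex degree and each off-diagonal entry is -1 where an edge is present, 0 otherwise; in the order [0, 1, 2, 3] the diagonal is [1, 2, 1, 2]. The smallest Laplacian eigenvalue is always 0. The next one, lambda_2 = 0.5858, measures how hard the graph is to disconnect: larger values mean better connectivity. By the matrix-tree theorem the graph has (1/4) * product of the nonzero eigenvalues = 1 spanning tree. There is one zero in the spectrum, matching the 1 component.

0.5858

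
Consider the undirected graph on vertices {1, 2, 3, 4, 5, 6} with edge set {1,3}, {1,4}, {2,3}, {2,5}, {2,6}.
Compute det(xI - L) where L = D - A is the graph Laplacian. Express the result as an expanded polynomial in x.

x^6 - 10x^5 + 35x^4 - 52x^3 + 32x^2 - 6x

With the vertex order [1, 2, 3, 4, 5, 6], the degrees are [2, 3, 2, 1, 1, 1], giving D = diag(2, 3, 2, 1, 1, 1) and L = D - A. Computing det(xI - L) by cofactor expansion (or equivalently via sum-over-permutations) gives x^6 - 10x^5 + 35x^4 - 52x^3 + 32x^2 - 6x. The constant term is 0 because L is singular (the all-ones vector lies in its kernel). The eigenvalues sum to 10, which equals trace(L) = 2|E|.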